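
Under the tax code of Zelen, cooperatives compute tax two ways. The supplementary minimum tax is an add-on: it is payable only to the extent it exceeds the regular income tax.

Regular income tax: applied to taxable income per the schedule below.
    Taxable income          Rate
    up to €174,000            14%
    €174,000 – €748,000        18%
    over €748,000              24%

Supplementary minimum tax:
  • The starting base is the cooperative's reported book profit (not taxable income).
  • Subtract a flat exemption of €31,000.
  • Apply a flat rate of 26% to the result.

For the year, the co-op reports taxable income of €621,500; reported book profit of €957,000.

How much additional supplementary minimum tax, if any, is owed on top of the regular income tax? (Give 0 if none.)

€135,850

Regular income tax:
  €174,000 × 14% = €24,360
  €447,500 × 18% = €80,550
  → €104,910

Supplementary minimum tax:
  Base (reported book profit): €957,000
  Less exemption €31,000 → base €926,000
  €926,000 × 26% = €240,760

Excess of supplementary minimum tax over regular income tax: €240,760 − €104,910 = €135,850.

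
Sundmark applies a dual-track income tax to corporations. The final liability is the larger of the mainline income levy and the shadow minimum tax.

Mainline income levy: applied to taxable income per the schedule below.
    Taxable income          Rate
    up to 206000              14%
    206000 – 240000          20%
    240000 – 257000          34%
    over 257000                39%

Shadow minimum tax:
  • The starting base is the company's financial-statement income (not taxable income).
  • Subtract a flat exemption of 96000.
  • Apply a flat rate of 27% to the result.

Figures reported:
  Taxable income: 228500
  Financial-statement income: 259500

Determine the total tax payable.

44145

Shadow minimum tax:
  Base (financial-statement income): 259500
  Less exemption 96000 → base 163500
  163500 × 27% = 44145

Mainline income levy:
  206000 × 14% = 28840
  22500 × 20% = 4500
  → 33340

44145 > 33340, so the shadow minimum tax is the binding amount.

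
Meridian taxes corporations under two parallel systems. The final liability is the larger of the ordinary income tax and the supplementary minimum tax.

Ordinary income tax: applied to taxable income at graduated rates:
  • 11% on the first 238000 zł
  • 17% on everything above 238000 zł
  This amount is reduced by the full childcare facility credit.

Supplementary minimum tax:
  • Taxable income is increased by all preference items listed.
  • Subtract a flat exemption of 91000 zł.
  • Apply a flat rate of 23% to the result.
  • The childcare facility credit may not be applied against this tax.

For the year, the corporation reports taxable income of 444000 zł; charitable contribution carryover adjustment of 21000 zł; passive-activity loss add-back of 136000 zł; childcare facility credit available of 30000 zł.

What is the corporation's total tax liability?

117300 zł

Ordinary income tax:
  238000 zł × 11% = 26180 zł
  206000 zł × 17% = 35020 zł
  → 61200 zł
  Less childcare facility credit 30000 zł → 31200 zł

Supplementary minimum tax:
  Adjusted income: 444000 zł + 21000 zł + 136000 zł = 601000 zł
  Less exemption 91000 zł → base 510000 zł
  510000 zł × 23% = 117300 zł

117300 zł > 31200 zł, so the supplementary minimum tax is the binding amount.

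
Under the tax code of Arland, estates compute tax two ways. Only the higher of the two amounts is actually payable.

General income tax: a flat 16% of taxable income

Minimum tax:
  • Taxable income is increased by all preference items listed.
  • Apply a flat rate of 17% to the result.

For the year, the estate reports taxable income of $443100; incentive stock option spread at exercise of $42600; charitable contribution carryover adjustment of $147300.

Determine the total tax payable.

$107610

Minimum tax:
  Adjusted income: $443100 + $42600 + $147300 = $633000
  $633000 × 17% = $107610

General income tax:
  $443100 × 16% = $70896

$107610 > $70896, so the minimum tax is the binding amount.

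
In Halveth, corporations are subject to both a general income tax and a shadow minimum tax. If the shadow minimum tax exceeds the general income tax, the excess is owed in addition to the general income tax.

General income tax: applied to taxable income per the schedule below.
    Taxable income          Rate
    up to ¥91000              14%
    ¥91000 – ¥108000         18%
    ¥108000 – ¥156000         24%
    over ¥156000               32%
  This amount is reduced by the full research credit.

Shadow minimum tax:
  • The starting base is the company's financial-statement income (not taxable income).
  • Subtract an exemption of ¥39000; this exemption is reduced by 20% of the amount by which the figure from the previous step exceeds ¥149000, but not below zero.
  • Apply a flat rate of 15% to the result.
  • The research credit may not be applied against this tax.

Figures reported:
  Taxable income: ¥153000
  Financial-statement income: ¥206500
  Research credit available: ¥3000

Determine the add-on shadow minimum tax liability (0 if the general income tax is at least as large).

General income tax:
  ¥91000 × 14% = ¥12740
  ¥17000 × 18% = ¥3060
  ¥45000 × 24% = ¥10800
  → ¥26600
  Less research credit ¥3000 → ¥23600

Shadow minimum tax:
  Base (financial-statement income): ¥206500
  Exemption: ¥39000 − 20% × (¥206500 − ¥149000) = ¥39000 − ¥11500 = ¥27500
  Base: ¥206500 − ¥27500 = ¥179000
  ¥179000 × 15% = ¥26850

Excess of shadow minimum tax over general income tax: ¥26850 − ¥23600 = ¥3250.

¥3250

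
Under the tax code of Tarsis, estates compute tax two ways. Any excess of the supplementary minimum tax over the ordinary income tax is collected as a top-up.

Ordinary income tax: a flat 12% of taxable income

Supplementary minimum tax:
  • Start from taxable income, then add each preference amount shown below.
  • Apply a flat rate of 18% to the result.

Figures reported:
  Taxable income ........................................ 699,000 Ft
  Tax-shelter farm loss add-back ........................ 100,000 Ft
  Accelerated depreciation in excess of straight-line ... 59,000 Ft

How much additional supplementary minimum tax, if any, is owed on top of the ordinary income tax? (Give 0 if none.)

Supplementary minimum tax:
  Adjusted income: 699,000 Ft + 100,000 Ft + 59,000 Ft = 858,000 Ft
  858,000 Ft × 18% = 154,440 Ft

Ordinary income tax:
  699,000 Ft × 12% = 83,880 Ft

Excess of supplementary minimum tax over ordinary income tax: 154,440 Ft − 83,880 Ft = 70,560 Ft.

70,560 Ft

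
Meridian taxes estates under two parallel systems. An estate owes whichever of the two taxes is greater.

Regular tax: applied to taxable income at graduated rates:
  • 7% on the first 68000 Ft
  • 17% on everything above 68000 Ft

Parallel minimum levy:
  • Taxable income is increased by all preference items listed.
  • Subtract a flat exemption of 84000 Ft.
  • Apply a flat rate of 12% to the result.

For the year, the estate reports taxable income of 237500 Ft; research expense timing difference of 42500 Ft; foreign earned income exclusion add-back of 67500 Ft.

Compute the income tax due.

33575 Ft

Parallel minimum levy:
  Adjusted income: 237500 Ft + 42500 Ft + 67500 Ft = 347500 Ft
  Less exemption 84000 Ft → base 263500 Ft
  263500 Ft × 12% = 31620 Ft

Regular tax:
  68000 Ft × 7% = 4760 Ft
  169500 Ft × 17% = 28815 Ft
  → 33575 Ft

33575 Ft > 31620 Ft, so the regular tax governs.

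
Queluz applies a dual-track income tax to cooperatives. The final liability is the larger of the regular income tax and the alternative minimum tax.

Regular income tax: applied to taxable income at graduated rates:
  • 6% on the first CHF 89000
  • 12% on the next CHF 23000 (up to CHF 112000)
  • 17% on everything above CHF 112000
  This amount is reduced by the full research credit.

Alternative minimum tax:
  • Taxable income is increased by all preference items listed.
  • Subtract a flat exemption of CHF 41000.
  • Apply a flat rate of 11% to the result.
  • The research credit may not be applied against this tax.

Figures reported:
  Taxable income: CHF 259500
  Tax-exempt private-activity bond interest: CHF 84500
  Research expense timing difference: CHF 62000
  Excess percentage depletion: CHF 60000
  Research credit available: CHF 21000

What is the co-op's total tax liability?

Alternative minimum tax:
  Adjusted income: CHF 259500 + CHF 84500 + CHF 62000 + CHF 60000 = CHF 466000
  Less exemption CHF 41000 → base CHF 425000
  CHF 425000 × 11% = CHF 46750

Regular income tax:
  CHF 89000 × 6% = CHF 5340
  CHF 23000 × 12% = CHF 2760
  CHF 147500 × 17% = CHF 25075
  → CHF 33175
  Less research credit CHF 21000 → CHF 12175

CHF 46750 > CHF 12175, so the alternative minimum tax is the binding amount.

CHF 46750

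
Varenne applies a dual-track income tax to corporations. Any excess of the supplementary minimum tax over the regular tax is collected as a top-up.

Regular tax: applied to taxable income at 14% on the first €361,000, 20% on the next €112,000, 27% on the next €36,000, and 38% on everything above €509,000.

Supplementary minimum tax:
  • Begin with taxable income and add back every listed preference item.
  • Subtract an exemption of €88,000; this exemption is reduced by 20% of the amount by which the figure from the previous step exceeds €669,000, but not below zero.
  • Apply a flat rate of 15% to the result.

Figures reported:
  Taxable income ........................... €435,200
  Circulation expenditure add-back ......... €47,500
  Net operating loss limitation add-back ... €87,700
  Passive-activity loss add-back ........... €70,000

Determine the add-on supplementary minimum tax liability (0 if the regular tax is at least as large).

Regular tax:
  €361,000 × 14% = €50,540
  €74,200 × 20% = €14,840
  → €65,380

Supplementary minimum tax:
  Adjusted income: €435,200 + €47,500 + €87,700 + €70,000 = €640,400
  Exemption: €640,400 ≤ €669,000, so full €88,000 applies
  Base: €640,400 − €88,000 = €552,400
  €552,400 × 15% = €82,860

Excess of supplementary minimum tax over regular tax: €82,860 − €65,380 = €17,480.

€17,480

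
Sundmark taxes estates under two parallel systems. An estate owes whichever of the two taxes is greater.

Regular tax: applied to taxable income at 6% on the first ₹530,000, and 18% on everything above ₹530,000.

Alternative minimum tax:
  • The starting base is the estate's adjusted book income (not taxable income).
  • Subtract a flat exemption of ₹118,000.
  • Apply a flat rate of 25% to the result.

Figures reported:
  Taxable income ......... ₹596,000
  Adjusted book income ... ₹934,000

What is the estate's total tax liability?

Alternative minimum tax:
  Base (adjusted book income): ₹934,000
  Less exemption ₹118,000 → base ₹816,000
  ₹816,000 × 25% = ₹204,000

Regular tax:
  ₹530,000 × 6% = ₹31,800
  ₹66,000 × 18% = ₹11,880
  → ₹43,680

₹204,000 > ₹43,680, so the alternative minimum tax is the binding amount.

₹204,000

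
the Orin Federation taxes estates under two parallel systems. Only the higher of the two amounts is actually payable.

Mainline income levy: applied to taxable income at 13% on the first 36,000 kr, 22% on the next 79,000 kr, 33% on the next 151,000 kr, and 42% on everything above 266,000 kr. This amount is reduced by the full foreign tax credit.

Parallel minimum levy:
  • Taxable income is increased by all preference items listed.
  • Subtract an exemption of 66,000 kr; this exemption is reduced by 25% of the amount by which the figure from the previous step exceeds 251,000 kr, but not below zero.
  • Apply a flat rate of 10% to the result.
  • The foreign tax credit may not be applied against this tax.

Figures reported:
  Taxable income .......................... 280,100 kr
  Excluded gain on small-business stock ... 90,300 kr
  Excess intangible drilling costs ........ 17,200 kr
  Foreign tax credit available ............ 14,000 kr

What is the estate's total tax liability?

Mainline income levy:
  36,000 kr × 13% = 4,680 kr
  79,000 kr × 22% = 17,380 kr
  151,000 kr × 33% = 49,830 kr
  14,100 kr × 42% = 5,922 kr
  → 77,812 kr
  Less foreign tax credit 14,000 kr → 63,812 kr

Parallel minimum levy:
  Adjusted income: 280,100 kr + 90,300 kr + 17,200 kr = 387,600 kr
  Exemption: 66,000 kr − 25% × (387,600 kr − 251,000 kr) = 66,000 kr − 34,150 kr = 31,850 kr
  Base: 387,600 kr − 31,850 kr = 355,750 kr
  355,750 kr × 10% = 35,575 kr

63,812 kr > 35,575 kr, so the mainline income levy governs.

63,812 kr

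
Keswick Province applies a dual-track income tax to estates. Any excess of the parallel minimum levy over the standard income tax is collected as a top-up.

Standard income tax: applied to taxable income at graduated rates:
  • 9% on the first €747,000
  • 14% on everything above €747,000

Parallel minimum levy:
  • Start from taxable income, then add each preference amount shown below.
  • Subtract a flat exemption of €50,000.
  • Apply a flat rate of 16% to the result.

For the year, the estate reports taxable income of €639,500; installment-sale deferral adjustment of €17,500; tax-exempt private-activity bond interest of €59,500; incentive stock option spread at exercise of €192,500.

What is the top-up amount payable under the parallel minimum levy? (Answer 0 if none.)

Standard income tax:
  €639,500 × 9% = €57,555

Parallel minimum levy:
  Adjusted income: €639,500 + €17,500 + €59,500 + €192,500 = €909,000
  Less exemption €50,000 → base €859,000
  €859,000 × 16% = €137,440

Excess of parallel minimum levy over standard income tax: €137,440 − €57,555 = €79,885.

€79,885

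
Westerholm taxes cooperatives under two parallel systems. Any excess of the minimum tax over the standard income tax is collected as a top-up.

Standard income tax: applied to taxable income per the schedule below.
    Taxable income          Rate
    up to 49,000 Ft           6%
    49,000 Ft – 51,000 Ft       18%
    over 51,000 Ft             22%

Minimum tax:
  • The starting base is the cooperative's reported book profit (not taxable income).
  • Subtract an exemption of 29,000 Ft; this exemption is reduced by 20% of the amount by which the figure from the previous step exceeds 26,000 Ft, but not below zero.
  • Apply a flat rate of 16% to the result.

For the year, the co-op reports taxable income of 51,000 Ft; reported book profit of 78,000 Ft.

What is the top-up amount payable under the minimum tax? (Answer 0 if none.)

Minimum tax:
  Base (reported book profit): 78,000 Ft
  Exemption: 29,000 Ft − 20% × (78,000 Ft − 26,000 Ft) = 29,000 Ft − 10,400 Ft = 18,600 Ft
  Base: 78,000 Ft − 18,600 Ft = 59,400 Ft
  59,400 Ft × 16% = 9,504 Ft

Standard income tax:
  49,000 Ft × 6% = 2,940 Ft
  2,000 Ft × 18% = 360 Ft
  → 3,300 Ft

Excess of minimum tax over standard income tax: 9,504 Ft − 3,300 Ft = 6,204 Ft.

6,204 Ft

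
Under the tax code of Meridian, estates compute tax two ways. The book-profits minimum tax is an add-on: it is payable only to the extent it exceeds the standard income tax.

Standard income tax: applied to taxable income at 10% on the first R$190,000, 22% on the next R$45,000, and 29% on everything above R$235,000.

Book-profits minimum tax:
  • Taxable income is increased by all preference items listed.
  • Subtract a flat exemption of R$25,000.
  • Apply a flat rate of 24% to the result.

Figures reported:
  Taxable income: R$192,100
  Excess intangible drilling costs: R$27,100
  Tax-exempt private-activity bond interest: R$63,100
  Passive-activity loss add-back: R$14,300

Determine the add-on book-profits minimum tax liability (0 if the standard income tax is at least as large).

R$45,722

Book-profits minimum tax:
  Adjusted income: R$192,100 + R$27,100 + R$63,100 + R$14,300 = R$296,600
  Less exemption R$25,000 → base R$271,600
  R$271,600 × 24% = R$65,184

Standard income tax:
  R$190,000 × 10% = R$19,000
  R$2,100 × 22% = R$462
  → R$19,462

Excess of book-profits minimum tax over standard income tax: R$65,184 − R$19,462 = R$45,722.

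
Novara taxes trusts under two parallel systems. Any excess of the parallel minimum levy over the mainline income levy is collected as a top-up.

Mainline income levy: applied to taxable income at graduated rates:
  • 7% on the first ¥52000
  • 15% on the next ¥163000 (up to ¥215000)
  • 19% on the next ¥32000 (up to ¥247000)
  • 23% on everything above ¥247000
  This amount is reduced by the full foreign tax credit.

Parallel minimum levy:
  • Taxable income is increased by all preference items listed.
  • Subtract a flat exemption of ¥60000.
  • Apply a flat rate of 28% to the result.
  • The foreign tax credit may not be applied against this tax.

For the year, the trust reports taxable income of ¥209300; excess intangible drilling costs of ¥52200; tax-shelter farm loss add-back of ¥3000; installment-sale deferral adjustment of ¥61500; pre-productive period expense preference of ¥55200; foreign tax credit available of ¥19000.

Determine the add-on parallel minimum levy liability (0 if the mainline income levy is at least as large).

¥81701

Mainline income levy:
  ¥52000 × 7% = ¥3640
  ¥157300 × 15% = ¥23595
  → ¥27235
  Less foreign tax credit ¥19000 → ¥8235

Parallel minimum levy:
  Adjusted income: ¥209300 + ¥52200 + ¥3000 + ¥61500 + ¥55200 = ¥381200
  Less exemption ¥60000 → base ¥321200
  ¥321200 × 28% = ¥89936

Excess of parallel minimum levy over mainline income levy: ¥89936 − ¥8235 = ¥81701.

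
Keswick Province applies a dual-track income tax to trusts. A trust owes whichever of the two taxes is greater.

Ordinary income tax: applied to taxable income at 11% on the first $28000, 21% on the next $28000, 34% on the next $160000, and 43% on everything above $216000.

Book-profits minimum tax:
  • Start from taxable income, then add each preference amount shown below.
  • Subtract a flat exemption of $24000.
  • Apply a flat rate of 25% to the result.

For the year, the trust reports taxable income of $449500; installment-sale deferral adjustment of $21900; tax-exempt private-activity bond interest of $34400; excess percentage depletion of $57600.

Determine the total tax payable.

$163765

Ordinary income tax:
  $28000 × 11% = $3080
  $28000 × 21% = $5880
  $160000 × 34% = $54400
  $233500 × 43% = $100405
  → $163765

Book-profits minimum tax:
  Adjusted income: $449500 + $21900 + $34400 + $57600 = $563400
  Less exemption $24000 → base $539400
  $539400 × 25% = $134850

$163765 > $134850, so the ordinary income tax governs.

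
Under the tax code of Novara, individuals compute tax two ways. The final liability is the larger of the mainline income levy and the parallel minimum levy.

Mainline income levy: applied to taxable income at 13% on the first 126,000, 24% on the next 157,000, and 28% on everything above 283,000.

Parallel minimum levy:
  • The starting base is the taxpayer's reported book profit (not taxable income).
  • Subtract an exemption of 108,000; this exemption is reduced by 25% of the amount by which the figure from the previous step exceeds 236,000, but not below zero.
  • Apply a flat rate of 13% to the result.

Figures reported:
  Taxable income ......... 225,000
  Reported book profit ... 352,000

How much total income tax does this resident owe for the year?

40,140

Parallel minimum levy:
  Base (reported book profit): 352,000
  Exemption: 108,000 − 25% × (352,000 − 236,000) = 108,000 − 29,000 = 79,000
  Base: 352,000 − 79,000 = 273,000
  273,000 × 13% = 35,490

Mainline income levy:
  126,000 × 13% = 16,380
  99,000 × 24% = 23,760
  → 40,140

40,140 > 35,490, so the mainline income levy governs.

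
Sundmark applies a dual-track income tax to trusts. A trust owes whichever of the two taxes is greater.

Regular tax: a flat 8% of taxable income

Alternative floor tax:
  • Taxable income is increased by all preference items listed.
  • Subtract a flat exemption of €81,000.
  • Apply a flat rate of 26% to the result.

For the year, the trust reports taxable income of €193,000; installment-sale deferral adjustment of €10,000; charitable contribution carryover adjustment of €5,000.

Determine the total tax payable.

€33,020

Regular tax:
  €193,000 × 8% = €15,440

Alternative floor tax:
  Adjusted income: €193,000 + €10,000 + €5,000 = €208,000
  Less exemption €81,000 → base €127,000
  €127,000 × 26% = €33,020

€33,020 > €15,440, so the alternative floor tax is the binding amount.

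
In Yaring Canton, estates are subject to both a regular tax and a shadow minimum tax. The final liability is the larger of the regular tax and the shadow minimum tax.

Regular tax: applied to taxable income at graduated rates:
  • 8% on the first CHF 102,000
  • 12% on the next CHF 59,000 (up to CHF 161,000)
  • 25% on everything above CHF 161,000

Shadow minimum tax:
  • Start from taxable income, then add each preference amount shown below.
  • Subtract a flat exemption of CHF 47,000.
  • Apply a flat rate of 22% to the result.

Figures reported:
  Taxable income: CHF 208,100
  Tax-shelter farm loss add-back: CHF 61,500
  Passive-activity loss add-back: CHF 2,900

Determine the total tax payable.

CHF 49,610

Shadow minimum tax:
  Adjusted income: CHF 208,100 + CHF 61,500 + CHF 2,900 = CHF 272,500
  Less exemption CHF 47,000 → base CHF 225,500
  CHF 225,500 × 22% = CHF 49,610

Regular tax:
  CHF 102,000 × 8% = CHF 8,160
  CHF 59,000 × 12% = CHF 7,080
  CHF 47,100 × 25% = CHF 11,775
  → CHF 27,015

CHF 49,610 > CHF 27,015, so the shadow minimum tax is the binding amount.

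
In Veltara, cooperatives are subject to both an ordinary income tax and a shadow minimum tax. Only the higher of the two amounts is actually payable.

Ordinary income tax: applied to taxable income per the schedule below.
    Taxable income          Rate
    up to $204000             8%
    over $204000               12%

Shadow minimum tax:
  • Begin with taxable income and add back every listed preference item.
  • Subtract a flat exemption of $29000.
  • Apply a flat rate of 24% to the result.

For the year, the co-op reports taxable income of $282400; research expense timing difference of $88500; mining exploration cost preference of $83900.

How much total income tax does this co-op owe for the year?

$102192

Shadow minimum tax:
  Adjusted income: $282400 + $88500 + $83900 = $454800
  Less exemption $29000 → base $425800
  $425800 × 24% = $102192

Ordinary income tax:
  $204000 × 8% = $16320
  $78400 × 12% = $9408
  → $25728

$102192 > $25728, so the shadow minimum tax is the binding amount.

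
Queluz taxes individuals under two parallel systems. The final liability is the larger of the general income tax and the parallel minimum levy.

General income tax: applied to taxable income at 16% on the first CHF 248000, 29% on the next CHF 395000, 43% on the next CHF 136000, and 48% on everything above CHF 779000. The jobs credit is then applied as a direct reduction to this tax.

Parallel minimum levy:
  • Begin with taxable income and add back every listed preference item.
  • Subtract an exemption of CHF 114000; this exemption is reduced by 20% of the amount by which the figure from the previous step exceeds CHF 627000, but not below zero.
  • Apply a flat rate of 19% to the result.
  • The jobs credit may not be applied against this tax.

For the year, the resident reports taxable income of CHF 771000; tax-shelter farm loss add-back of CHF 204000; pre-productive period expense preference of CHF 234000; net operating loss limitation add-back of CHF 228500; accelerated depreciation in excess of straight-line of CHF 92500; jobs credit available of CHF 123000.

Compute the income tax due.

General income tax:
  CHF 248000 × 16% = CHF 39680
  CHF 395000 × 29% = CHF 114550
  CHF 128000 × 43% = CHF 55040
  → CHF 209270
  Less jobs credit CHF 123000 → CHF 86270

Parallel minimum levy:
  Adjusted income: CHF 771000 + CHF 204000 + CHF 234000 + CHF 228500 + CHF 92500 = CHF 1530000
  Exemption: 20% × (CHF 1530000 − CHF 627000) = CHF 180600 ≥ CHF 114000, so the exemption is fully phased out
  Base: CHF 1530000 − CHF 0 = CHF 1530000
  CHF 1530000 × 19% = CHF 290700

CHF 290700 > CHF 86270, so the parallel minimum levy is the binding amount.

CHF 290700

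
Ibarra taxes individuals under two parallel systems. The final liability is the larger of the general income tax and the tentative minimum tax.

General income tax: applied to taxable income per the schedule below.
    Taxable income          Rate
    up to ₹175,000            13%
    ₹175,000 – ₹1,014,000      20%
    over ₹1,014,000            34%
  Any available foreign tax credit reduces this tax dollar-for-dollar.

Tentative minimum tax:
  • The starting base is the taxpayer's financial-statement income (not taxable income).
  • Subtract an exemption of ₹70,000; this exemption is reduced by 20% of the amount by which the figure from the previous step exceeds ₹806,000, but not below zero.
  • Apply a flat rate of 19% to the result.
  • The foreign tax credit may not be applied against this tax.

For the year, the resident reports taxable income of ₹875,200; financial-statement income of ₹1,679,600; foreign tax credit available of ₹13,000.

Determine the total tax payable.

₹319,124

Tentative minimum tax:
  Base (financial-statement income): ₹1,679,600
  Exemption: 20% × (₹1,679,600 − ₹806,000) = ₹174,720 ≥ ₹70,000, so the exemption is fully phased out
  Base: ₹1,679,600 − ₹0 = ₹1,679,600
  ₹1,679,600 × 19% = ₹319,124

General income tax:
  ₹175,000 × 13% = ₹22,750
  ₹700,200 × 20% = ₹140,040
  → ₹162,790
  Less foreign tax credit ₹13,000 → ₹149,790

₹319,124 > ₹149,790, so the tentative minimum tax is the binding amount.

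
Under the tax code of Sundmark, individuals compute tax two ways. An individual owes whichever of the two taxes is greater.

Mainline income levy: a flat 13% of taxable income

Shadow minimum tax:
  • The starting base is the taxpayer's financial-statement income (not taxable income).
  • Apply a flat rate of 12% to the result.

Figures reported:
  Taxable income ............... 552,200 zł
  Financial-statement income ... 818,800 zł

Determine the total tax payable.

Mainline income levy:
  552,200 zł × 13% = 71,786 zł

Shadow minimum tax:
  Base (financial-statement income): 818,800 zł
  818,800 zł × 12% = 98,256 zł

98,256 zł > 71,786 zł, so the shadow minimum tax is the binding amount.

98,256 zł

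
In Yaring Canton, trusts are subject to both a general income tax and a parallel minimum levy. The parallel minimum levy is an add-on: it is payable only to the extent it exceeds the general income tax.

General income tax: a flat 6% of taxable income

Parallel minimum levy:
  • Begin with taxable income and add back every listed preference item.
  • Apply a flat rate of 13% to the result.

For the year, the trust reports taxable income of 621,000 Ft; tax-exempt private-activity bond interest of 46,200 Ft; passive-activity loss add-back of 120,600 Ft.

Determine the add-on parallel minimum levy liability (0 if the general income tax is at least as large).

Parallel minimum levy:
  Adjusted income: 621,000 Ft + 46,200 Ft + 120,600 Ft = 787,800 Ft
  787,800 Ft × 13% = 102,414 Ft

General income tax:
  621,000 Ft × 6% = 37,260 Ft

Excess of parallel minimum levy over general income tax: 102,414 Ft − 37,260 Ft = 65,154 Ft.

65,154 Ft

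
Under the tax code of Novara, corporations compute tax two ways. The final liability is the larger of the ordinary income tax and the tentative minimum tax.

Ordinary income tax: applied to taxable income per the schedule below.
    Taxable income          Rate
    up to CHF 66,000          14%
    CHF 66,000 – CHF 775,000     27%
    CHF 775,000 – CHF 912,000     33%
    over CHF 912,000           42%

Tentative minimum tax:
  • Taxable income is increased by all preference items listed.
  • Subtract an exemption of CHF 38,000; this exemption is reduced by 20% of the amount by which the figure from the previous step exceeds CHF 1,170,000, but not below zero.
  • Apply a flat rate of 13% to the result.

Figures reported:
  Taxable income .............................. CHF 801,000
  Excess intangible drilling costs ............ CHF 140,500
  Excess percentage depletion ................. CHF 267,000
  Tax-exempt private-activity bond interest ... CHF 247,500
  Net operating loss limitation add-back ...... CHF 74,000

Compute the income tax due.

CHF 209,250

Ordinary income tax:
  CHF 66,000 × 14% = CHF 9,240
  CHF 709,000 × 27% = CHF 191,430
  CHF 26,000 × 33% = CHF 8,580
  → CHF 209,250

Tentative minimum tax:
  Adjusted income: CHF 801,000 + CHF 140,500 + CHF 267,000 + CHF 247,500 + CHF 74,000 = CHF 1,530,000
  Exemption: 20% × (CHF 1,530,000 − CHF 1,170,000) = CHF 72,000 ≥ CHF 38,000, so the exemption is fully phased out
  Base: CHF 1,530,000 − CHF 0 = CHF 1,530,000
  CHF 1,530,000 × 13% = CHF 198,900

CHF 209,250 > CHF 198,900, so the ordinary income tax governs.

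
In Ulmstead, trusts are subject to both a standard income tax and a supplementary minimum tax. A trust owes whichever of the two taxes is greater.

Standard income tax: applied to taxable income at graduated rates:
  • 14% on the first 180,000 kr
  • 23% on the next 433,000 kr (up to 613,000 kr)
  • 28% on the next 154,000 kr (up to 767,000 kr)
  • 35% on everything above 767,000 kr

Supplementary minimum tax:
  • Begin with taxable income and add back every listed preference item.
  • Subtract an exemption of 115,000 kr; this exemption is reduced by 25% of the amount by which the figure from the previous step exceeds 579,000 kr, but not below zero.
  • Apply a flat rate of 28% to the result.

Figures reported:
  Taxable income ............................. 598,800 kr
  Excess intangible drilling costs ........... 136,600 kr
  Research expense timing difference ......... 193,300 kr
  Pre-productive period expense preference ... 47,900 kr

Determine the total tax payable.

269,080 kr

Standard income tax:
  180,000 kr × 14% = 25,200 kr
  418,800 kr × 23% = 96,324 kr
  → 121,524 kr

Supplementary minimum tax:
  Adjusted income: 598,800 kr + 136,600 kr + 193,300 kr + 47,900 kr = 976,600 kr
  Exemption: 115,000 kr − 25% × (976,600 kr − 579,000 kr) = 115,000 kr − 99,400 kr = 15,600 kr
  Base: 976,600 kr − 15,600 kr = 961,000 kr
  961,000 kr × 28% = 269,080 kr

269,080 kr > 121,524 kr, so the supplementary minimum tax is the binding amount.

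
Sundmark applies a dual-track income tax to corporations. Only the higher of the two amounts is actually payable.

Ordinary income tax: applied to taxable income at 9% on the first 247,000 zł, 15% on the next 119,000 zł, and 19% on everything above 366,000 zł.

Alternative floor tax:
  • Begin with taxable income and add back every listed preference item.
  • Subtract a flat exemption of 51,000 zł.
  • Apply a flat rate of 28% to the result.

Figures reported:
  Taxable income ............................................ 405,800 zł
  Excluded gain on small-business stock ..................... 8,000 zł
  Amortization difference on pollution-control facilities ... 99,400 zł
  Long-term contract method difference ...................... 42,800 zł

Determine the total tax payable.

Ordinary income tax:
  247,000 zł × 9% = 22,230 zł
  119,000 zł × 15% = 17,850 zł
  39,800 zł × 19% = 7,562 zł
  → 47,642 zł

Alternative floor tax:
  Adjusted income: 405,800 zł + 8,000 zł + 99,400 zł + 42,800 zł = 556,000 zł
  Less exemption 51,000 zł → base 505,000 zł
  505,000 zł × 28% = 141,400 zł

141,400 zł > 47,642 zł, so the alternative floor tax is the binding amount.

141,400 zł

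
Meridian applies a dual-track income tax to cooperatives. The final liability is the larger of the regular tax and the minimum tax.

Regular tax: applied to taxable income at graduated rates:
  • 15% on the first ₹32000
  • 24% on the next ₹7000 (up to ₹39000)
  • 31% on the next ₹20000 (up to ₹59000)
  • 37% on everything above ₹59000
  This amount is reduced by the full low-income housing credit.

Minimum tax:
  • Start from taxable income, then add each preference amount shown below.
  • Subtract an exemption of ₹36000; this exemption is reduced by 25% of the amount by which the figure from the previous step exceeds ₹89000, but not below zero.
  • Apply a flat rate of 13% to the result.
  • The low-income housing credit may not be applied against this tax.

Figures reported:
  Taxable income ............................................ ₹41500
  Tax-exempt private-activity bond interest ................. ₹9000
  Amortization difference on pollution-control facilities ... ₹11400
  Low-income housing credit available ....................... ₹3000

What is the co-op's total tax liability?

₹4255

Regular tax:
  ₹32000 × 15% = ₹4800
  ₹7000 × 24% = ₹1680
  ₹2500 × 31% = ₹775
  → ₹7255
  Less low-income housing credit ₹3000 → ₹4255

Minimum tax:
  Adjusted income: ₹41500 + ₹9000 + ₹11400 = ₹61900
  Exemption: ₹61900 ≤ ₹89000, so full ₹36000 applies
  Base: ₹61900 − ₹36000 = ₹25900
  ₹25900 × 13% = ₹3367

₹4255 > ₹3367, so the regular tax governs.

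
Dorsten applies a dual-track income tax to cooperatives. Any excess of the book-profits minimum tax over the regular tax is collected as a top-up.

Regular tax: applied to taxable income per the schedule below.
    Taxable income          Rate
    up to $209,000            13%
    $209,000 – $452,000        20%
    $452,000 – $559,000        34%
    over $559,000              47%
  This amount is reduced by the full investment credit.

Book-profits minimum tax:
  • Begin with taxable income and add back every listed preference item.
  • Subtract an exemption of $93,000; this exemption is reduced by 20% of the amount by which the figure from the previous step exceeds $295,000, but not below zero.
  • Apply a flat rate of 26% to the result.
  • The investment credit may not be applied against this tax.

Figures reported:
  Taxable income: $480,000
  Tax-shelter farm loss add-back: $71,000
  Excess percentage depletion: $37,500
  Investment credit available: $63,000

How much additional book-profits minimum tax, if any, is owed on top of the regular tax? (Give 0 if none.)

Regular tax:
  $209,000 × 13% = $27,170
  $243,000 × 20% = $48,600
  $28,000 × 34% = $9,520
  → $85,290
  Less investment credit $63,000 → $22,290

Book-profits minimum tax:
  Adjusted income: $480,000 + $71,000 + $37,500 = $588,500
  Exemption: $93,000 − 20% × ($588,500 − $295,000) = $93,000 − $58,700 = $34,300
  Base: $588,500 − $34,300 = $554,200
  $554,200 × 26% = $144,092

Excess of book-profits minimum tax over regular tax: $144,092 − $22,290 = $121,802.

$121,802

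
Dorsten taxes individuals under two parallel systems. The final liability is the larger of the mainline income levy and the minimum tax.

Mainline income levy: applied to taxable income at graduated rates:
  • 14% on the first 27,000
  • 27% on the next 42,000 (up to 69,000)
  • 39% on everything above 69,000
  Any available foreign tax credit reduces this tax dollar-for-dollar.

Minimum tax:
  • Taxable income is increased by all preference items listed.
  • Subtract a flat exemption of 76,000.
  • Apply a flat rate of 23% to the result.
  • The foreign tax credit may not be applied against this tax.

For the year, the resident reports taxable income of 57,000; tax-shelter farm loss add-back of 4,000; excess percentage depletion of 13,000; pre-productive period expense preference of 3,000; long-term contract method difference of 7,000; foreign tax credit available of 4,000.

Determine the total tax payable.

7,880

Mainline income levy:
  27,000 × 14% = 3,780
  30,000 × 27% = 8,100
  → 11,880
  Less foreign tax credit 4,000 → 7,880

Minimum tax:
  Adjusted income: 57,000 + 4,000 + 13,000 + 3,000 + 7,000 = 84,000
  Less exemption 76,000 → base 8,000
  8,000 × 23% = 1,840

7,880 > 1,840, so the mainline income levy governs.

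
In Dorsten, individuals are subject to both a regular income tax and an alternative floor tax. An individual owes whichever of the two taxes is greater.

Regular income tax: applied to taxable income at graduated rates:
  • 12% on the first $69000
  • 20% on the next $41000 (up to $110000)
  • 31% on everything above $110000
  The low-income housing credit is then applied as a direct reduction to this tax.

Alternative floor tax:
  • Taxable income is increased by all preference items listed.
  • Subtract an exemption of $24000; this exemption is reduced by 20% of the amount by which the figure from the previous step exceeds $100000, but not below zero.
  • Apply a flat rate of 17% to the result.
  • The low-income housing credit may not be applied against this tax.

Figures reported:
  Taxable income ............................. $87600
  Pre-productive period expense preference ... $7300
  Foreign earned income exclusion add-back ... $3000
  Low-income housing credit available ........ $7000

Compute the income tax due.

$12563

Alternative floor tax:
  Adjusted income: $87600 + $7300 + $3000 = $97900
  Exemption: $97900 ≤ $100000, so full $24000 applies
  Base: $97900 − $24000 = $73900
  $73900 × 17% = $12563

Regular income tax:
  $69000 × 12% = $8280
  $18600 × 20% = $3720
  → $12000
  Less low-income housing credit $7000 → $5000

$12563 > $5000, so the alternative floor tax is the binding amount.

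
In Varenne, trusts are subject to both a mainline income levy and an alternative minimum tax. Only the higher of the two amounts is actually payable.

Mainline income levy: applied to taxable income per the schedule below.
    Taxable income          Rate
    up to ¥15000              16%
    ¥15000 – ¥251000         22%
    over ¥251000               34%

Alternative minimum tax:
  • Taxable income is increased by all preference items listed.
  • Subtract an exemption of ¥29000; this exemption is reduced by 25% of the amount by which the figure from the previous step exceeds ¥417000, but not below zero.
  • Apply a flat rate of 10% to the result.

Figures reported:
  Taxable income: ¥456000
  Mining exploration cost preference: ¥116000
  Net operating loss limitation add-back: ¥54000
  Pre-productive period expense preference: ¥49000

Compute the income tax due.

¥124020

Alternative minimum tax:
  Adjusted income: ¥456000 + ¥116000 + ¥54000 + ¥49000 = ¥675000
  Exemption: 25% × (¥675000 − ¥417000) = ¥64500 ≥ ¥29000, so the exemption is fully phased out
  Base: ¥675000 − ¥0 = ¥675000
  ¥675000 × 10% = ¥67500

Mainline income levy:
  ¥15000 × 16% = ¥2400
  ¥236000 × 22% = ¥51920
  ¥205000 × 34% = ¥69700
  → ¥124020

¥124020 > ¥67500, so the mainline income levy governs.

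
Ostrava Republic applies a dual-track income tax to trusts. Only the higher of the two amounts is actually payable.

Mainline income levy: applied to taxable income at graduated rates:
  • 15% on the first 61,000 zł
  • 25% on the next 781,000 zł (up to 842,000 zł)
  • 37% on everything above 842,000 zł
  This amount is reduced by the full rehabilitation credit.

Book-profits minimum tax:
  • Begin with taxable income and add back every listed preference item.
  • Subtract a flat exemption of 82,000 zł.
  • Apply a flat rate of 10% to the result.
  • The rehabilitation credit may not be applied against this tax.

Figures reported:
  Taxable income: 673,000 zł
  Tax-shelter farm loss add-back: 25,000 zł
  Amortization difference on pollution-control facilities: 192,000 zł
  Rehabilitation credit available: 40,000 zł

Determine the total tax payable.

122,150 zł

Mainline income levy:
  61,000 zł × 15% = 9,150 zł
  612,000 zł × 25% = 153,000 zł
  → 162,150 zł
  Less rehabilitation credit 40,000 zł → 122,150 zł

Book-profits minimum tax:
  Adjusted income: 673,000 zł + 25,000 zł + 192,000 zł = 890,000 zł
  Less exemption 82,000 zł → base 808,000 zł
  808,000 zł × 10% = 80,800 zł

122,150 zł > 80,800 zł, so the mainline income levy governs.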